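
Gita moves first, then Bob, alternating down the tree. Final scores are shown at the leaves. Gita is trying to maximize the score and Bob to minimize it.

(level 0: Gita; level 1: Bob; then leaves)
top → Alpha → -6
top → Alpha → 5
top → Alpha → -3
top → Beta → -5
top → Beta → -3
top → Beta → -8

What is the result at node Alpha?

-6

Alpha (Bob): min(-6, 5, -3) = -6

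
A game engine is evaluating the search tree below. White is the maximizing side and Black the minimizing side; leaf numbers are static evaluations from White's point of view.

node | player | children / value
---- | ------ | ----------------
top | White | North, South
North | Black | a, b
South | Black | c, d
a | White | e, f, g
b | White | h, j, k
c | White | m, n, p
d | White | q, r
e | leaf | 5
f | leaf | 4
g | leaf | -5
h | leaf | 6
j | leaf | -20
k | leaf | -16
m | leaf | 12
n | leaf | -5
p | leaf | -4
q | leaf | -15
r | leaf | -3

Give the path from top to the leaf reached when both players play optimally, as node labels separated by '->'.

top -> North -> a -> e

a (White): max(5, 4, -5) = 5
b (White): max(6, -20, -16) = 6
North (Black): min(5, 6) = 5
c (White): max(12, -5, -4) = 12
d (White): max(-15, -3) = -3
South (Black): min(12, -3) = -3
top (White): max(5, -3) = 5
At top, White picks North (highest: 5).
At North, Black picks a (lowest: 5).
At a, White picks e (highest: 5).
Terminal value 5.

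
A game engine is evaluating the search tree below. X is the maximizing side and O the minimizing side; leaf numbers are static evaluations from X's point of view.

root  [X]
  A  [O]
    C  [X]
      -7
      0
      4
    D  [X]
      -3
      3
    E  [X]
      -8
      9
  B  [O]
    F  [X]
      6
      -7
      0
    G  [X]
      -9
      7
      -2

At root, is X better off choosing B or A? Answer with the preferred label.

B

F (X): max(6, -7, 0) = 6
G (X): max(-9, 7, -2) = 7
B (O): min(6, 7) = 6
C (X): max(-7, 0, 4) = 4
D (X): max(-3, 3) = 3
E (X): max(-8, 9) = 9
A (O): min(4, 3, 9) = 3
X prefers the higher value; B=6, A=3. B is better since 6 > 3.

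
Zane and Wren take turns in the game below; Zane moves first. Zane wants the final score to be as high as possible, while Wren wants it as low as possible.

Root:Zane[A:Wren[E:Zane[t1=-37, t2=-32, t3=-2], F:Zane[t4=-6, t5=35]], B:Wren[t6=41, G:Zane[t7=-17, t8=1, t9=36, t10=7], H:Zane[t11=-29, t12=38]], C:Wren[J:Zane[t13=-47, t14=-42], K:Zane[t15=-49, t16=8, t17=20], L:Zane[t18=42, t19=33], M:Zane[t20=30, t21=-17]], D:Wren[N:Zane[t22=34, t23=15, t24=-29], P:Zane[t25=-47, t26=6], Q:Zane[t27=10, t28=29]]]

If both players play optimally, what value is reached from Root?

E (Zane): max(-37, -32, -2) = -2
F (Zane): max(-6, 35) = 35
A (Wren): min(-2, 35) = -2
G (Zane): max(-17, 1, 36, 7) = 36
H (Zane): max(-29, 38) = 38
B (Wren): min(41, 36, 38) = 36
J (Zane): max(-47, -42) = -42
K (Zane): max(-49, 8, 20) = 20
L (Zane): max(42, 33) = 42
M (Zane): max(30, -17) = 30
C (Wren): min(-42, 20, 42, 30) = -42
N (Zane): max(34, 15, -29) = 34
P (Zane): max(-47, 6) = 6
Q (Zane): max(10, 29) = 29
D (Wren): min(34, 6, 29) = 6
Root (Zane): max(-2, 36, -42, 6) = 36

36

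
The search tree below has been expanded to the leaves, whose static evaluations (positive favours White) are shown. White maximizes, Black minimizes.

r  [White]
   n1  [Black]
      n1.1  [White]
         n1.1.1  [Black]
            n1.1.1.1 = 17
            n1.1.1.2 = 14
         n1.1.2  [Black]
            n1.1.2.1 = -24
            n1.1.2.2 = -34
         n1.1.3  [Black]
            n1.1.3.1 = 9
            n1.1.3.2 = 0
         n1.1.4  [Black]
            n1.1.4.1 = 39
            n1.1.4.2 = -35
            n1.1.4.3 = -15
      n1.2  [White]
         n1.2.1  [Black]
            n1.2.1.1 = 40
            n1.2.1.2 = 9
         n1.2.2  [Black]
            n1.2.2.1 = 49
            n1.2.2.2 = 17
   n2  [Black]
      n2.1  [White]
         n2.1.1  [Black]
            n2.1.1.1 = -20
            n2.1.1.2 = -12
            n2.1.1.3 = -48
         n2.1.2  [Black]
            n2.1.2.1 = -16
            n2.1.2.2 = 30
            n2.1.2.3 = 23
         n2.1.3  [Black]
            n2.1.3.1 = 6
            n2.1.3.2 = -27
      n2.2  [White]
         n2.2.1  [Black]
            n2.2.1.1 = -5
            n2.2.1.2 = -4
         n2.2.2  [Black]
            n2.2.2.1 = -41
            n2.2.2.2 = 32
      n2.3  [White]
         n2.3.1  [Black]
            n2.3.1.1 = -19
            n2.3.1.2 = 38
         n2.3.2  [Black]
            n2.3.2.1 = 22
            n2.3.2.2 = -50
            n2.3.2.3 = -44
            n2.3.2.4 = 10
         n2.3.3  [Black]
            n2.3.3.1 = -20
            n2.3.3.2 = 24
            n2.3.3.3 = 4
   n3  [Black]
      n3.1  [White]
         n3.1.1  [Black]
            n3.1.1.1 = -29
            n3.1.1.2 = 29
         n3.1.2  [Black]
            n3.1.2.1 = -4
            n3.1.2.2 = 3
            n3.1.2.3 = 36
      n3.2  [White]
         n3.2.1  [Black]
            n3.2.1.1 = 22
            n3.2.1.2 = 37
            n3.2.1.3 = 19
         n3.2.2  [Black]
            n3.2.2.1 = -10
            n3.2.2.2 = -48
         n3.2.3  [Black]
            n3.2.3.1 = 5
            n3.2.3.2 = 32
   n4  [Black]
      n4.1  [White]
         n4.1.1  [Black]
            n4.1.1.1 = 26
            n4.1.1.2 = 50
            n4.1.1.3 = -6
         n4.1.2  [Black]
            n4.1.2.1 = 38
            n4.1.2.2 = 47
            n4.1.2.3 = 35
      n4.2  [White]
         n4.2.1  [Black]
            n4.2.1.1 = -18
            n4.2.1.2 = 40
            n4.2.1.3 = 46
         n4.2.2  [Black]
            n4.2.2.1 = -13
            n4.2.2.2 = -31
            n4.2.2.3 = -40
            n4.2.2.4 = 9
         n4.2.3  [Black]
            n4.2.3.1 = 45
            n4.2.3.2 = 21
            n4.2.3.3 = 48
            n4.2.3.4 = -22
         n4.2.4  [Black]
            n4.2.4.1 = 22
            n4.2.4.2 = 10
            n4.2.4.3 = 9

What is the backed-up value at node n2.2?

n2.2.1 (Black): min(-5, -4) = -5
n2.2.2 (Black): min(-41, 32) = -41
n2.2 (White): max(-5, -41) = -5

-5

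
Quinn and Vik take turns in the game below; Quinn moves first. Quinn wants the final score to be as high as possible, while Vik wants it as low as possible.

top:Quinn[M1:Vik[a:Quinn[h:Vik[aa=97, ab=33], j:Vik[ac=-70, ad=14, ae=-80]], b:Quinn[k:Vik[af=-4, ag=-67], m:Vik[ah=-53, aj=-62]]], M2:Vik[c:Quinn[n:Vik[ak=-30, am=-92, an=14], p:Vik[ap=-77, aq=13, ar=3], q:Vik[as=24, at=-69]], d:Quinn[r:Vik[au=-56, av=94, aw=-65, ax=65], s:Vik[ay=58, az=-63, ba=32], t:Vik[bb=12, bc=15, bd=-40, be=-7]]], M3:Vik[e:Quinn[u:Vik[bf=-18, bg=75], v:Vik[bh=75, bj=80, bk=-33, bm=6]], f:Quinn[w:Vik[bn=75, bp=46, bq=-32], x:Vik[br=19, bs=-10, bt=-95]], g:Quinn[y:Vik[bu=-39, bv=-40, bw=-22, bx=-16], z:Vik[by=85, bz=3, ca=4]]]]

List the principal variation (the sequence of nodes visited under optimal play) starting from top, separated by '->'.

h (Vik): min(97, 33) = 33
j (Vik): min(-70, 14, -80) = -80
a (Quinn): max(33, -80) = 33
k (Vik): min(-4, -67) = -67
m (Vik): min(-53, -62) = -62
b (Quinn): max(-67, -62) = -62
M1 (Vik): min(33, -62) = -62
n (Vik): min(-30, -92, 14) = -92
p (Vik): min(-77, 13, 3) = -77
q (Vik): min(24, -69) = -69
c (Quinn): max(-92, -77, -69) = -69
r (Vik): min(-56, 94, -65, 65) = -65
s (Vik): min(58, -63, 32) = -63
t (Vik): min(12, 15, -40, -7) = -40
d (Quinn): max(-65, -63, -40) = -40
M2 (Vik): min(-69, -40) = -69
u (Vik): min(-18, 75) = -18
v (Vik): min(75, 80, -33, 6) = -33
e (Quinn): max(-18, -33) = -18
w (Vik): min(75, 46, -32) = -32
x (Vik): min(19, -10, -95) = -95
f (Quinn): max(-32, -95) = -32
y (Vik): min(-39, -40, -22, -16) = -40
z (Vik): min(85, 3, 4) = 3
g (Quinn): max(-40, 3) = 3
M3 (Vik): min(-18, -32, 3) = -32
top (Quinn): max(-62, -69, -32) = -32
At top, Quinn picks M3 (highest: -32).
At M3, Vik picks f (lowest: -32).
At f, Quinn picks w (highest: -32).
At w, Vik picks bq (lowest: -32).
Terminal value -32.

top -> M3 -> f -> w -> bq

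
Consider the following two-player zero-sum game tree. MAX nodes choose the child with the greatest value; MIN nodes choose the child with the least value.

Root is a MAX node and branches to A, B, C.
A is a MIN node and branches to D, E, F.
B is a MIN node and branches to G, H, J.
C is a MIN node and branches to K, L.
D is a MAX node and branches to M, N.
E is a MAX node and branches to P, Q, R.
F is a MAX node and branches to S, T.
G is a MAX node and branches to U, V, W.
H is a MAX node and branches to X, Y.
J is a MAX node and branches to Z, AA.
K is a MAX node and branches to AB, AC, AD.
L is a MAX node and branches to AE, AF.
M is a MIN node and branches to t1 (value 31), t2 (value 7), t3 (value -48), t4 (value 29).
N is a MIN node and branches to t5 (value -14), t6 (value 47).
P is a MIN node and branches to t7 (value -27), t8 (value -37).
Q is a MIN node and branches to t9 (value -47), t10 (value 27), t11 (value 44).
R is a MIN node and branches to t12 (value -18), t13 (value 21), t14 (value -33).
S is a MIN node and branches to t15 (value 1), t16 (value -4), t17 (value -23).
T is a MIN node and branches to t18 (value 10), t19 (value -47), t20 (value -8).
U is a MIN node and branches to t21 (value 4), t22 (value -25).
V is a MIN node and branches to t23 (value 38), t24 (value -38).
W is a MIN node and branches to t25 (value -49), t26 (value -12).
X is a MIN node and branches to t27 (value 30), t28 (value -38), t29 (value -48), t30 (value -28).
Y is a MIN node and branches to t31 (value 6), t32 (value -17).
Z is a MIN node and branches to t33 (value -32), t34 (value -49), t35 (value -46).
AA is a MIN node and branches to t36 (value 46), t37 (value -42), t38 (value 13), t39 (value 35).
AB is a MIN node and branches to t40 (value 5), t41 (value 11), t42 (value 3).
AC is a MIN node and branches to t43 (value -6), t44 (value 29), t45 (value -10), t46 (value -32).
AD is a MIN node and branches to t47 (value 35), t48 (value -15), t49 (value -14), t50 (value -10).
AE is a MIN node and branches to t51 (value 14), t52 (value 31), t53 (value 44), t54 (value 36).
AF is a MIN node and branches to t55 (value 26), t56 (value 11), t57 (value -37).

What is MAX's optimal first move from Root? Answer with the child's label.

C

M (MIN): min(31, 7, -48, 29) = -48
N (MIN): min(-14, 47) = -14
D (MAX): max(-48, -14) = -14
P (MIN): min(-27, -37) = -37
Q (MIN): min(-47, 27, 44) = -47
R (MIN): min(-18, 21, -33) = -33
E (MAX): max(-37, -47, -33) = -33
S (MIN): min(1, -4, -23) = -23
T (MIN): min(10, -47, -8) = -47
F (MAX): max(-23, -47) = -23
A (MIN): min(-14, -33, -23) = -33
U (MIN): min(4, -25) = -25
V (MIN): min(38, -38) = -38
W (MIN): min(-49, -12) = -49
G (MAX): max(-25, -38, -49) = -25
X (MIN): min(30, -38, -48, -28) = -48
Y (MIN): min(6, -17) = -17
H (MAX): max(-48, -17) = -17
Z (MIN): min(-32, -49, -46) = -49
AA (MIN): min(46, -42, 13, 35) = -42
J (MAX): max(-49, -42) = -42
B (MIN): min(-25, -17, -42) = -42
AB (MIN): min(5, 11, 3) = 3
AC (MIN): min(-6, 29, -10, -32) = -32
AD (MIN): min(35, -15, -14, -10) = -15
K (MAX): max(3, -32, -15) = 3
AE (MIN): min(14, 31, 44, 36) = 14
AF (MIN): min(26, 11, -37) = -37
L (MAX): max(14, -37) = 14
C (MIN): min(3, 14) = 3
Root (MAX): max(-33, -42, 3) = 3
MAX at Root wants the highest of {A=-33, B=-42, C=3}, so chooses C.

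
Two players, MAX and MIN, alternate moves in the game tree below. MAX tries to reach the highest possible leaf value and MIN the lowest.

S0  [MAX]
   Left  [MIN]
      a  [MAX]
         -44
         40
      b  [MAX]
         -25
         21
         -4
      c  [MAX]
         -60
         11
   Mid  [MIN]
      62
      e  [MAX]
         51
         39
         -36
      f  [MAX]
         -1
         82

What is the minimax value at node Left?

11

a (MAX): max(-44, 40) = 40
b (MAX): max(-25, 21, -4) = 21
c (MAX): max(-60, 11) = 11
Left (MIN): min(40, 21, 11) = 11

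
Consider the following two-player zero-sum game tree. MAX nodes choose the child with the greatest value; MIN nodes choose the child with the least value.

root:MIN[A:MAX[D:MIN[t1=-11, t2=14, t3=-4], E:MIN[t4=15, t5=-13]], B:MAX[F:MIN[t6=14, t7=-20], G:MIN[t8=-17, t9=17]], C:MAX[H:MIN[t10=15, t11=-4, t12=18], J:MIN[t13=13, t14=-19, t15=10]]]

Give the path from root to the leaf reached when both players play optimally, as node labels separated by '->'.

D (MIN): min(-11, 14, -4) = -11
E (MIN): min(15, -13) = -13
A (MAX): max(-11, -13) = -11
F (MIN): min(14, -20) = -20
G (MIN): min(-17, 17) = -17
B (MAX): max(-20, -17) = -17
H (MIN): min(15, -4, 18) = -4
J (MIN): min(13, -19, 10) = -19
C (MAX): max(-4, -19) = -4
root (MIN): min(-11, -17, -4) = -17
At root, MIN picks B (lowest: -17).
At B, MAX picks G (highest: -17).
At G, MIN picks t8 (lowest: -17).
Terminal value -17.

root -> B -> G -> t8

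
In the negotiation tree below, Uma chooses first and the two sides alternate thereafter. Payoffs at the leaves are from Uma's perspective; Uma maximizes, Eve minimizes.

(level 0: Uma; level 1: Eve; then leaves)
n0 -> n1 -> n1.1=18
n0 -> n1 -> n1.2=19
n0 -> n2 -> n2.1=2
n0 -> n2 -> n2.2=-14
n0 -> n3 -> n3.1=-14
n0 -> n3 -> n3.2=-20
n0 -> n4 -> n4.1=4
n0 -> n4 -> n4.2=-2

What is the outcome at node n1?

18

n1 (Eve): min(18, 19) = 18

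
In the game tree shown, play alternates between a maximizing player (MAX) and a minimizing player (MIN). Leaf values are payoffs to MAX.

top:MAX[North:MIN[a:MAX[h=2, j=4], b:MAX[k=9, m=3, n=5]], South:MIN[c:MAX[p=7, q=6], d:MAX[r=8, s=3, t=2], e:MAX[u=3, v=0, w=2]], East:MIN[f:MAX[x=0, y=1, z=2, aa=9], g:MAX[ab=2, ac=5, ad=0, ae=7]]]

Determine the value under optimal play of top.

a (MAX): max(2, 4) = 4
b (MAX): max(9, 3, 5) = 9
North (MIN): min(4, 9) = 4
c (MAX): max(7, 6) = 7
d (MAX): max(8, 3, 2) = 8
e (MAX): max(3, 0, 2) = 3
South (MIN): min(7, 8, 3) = 3
f (MAX): max(0, 1, 2, 9) = 9
g (MAX): max(2, 5, 0, 7) = 7
East (MIN): min(9, 7) = 7
top (MAX): max(4, 3, 7) = 7

7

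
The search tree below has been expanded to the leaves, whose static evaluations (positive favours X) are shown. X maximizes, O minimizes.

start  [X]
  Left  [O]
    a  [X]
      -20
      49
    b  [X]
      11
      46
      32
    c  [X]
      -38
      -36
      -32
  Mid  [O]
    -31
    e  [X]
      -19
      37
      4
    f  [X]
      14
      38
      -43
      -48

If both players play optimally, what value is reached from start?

a (X): max(-20, 49) = 49
b (X): max(11, 46, 32) = 46
c (X): max(-38, -36, -32) = -32
Left (O): min(49, 46, -32) = -32
e (X): max(-19, 37, 4) = 37
f (X): max(14, 38, -43, -48) = 38
Mid (O): min(-31, 37, 38) = -31
start (X): max(-32, -31) = -31

-31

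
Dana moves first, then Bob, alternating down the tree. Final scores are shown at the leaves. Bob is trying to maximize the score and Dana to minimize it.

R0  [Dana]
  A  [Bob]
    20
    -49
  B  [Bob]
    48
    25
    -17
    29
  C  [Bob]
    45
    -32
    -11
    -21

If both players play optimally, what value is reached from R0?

20

A (Bob): max(20, -49) = 20
B (Bob): max(48, 25, -17, 29) = 48
C (Bob): max(45, -32, -11, -21) = 45
R0 (Dana): min(20, 48, 45) = 20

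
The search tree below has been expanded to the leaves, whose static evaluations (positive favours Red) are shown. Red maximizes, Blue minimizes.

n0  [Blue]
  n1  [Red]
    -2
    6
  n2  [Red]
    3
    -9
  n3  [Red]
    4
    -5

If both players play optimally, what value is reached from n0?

n1 (Red): max(-2, 6) = 6
n2 (Red): max(3, -9) = 3
n3 (Red): max(4, -5) = 4
n0 (Blue): min(6, 3, 4) = 3

3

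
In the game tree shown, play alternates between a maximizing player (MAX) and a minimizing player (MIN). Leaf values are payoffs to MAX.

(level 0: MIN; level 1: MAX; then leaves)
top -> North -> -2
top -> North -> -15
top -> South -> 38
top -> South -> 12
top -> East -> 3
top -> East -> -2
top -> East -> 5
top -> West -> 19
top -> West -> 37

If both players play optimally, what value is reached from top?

North (MAX): max(-2, -15) = -2
South (MAX): max(38, 12) = 38
East (MAX): max(3, -2, 5) = 5
West (MAX): max(19, 37) = 37
top (MIN): min(-2, 38, 5, 37) = -2

-2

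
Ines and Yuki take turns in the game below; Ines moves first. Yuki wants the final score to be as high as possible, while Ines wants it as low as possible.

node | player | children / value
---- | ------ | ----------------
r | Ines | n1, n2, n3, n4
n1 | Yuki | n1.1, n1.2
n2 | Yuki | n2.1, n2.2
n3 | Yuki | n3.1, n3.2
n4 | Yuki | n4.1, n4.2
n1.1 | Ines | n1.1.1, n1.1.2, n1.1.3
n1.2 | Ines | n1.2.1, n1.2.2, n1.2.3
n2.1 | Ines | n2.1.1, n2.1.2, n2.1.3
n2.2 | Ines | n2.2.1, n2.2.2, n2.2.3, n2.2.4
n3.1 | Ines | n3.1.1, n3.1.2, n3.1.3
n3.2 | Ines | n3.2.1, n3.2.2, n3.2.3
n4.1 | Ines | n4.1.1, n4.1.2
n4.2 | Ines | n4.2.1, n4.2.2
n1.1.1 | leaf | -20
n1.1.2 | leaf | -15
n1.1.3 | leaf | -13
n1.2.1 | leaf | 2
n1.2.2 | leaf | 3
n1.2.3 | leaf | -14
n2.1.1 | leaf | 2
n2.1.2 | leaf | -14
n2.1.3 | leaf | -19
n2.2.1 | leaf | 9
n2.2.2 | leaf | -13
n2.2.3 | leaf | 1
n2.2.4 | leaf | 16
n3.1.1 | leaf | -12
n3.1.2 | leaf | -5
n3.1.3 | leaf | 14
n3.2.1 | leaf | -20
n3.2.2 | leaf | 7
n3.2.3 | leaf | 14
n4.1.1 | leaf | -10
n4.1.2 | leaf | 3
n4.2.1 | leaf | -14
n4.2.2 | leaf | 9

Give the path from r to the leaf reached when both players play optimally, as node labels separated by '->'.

r -> n1 -> n1.2 -> n1.2.3

n1.1 (Ines): min(-20, -15, -13) = -20
n1.2 (Ines): min(2, 3, -14) = -14
n1 (Yuki): max(-20, -14) = -14
n2.1 (Ines): min(2, -14, -19) = -19
n2.2 (Ines): min(9, -13, 1, 16) = -13
n2 (Yuki): max(-19, -13) = -13
n3.1 (Ines): min(-12, -5, 14) = -12
n3.2 (Ines): min(-20, 7, 14) = -20
n3 (Yuki): max(-12, -20) = -12
n4.1 (Ines): min(-10, 3) = -10
n4.2 (Ines): min(-14, 9) = -14
n4 (Yuki): max(-10, -14) = -10
r (Ines): min(-14, -13, -12, -10) = -14
At r, Ines picks n1 (lowest: -14).
At n1, Yuki picks n1.2 (highest: -14).
At n1.2, Ines picks n1.2.3 (lowest: -14).
Terminal value -14.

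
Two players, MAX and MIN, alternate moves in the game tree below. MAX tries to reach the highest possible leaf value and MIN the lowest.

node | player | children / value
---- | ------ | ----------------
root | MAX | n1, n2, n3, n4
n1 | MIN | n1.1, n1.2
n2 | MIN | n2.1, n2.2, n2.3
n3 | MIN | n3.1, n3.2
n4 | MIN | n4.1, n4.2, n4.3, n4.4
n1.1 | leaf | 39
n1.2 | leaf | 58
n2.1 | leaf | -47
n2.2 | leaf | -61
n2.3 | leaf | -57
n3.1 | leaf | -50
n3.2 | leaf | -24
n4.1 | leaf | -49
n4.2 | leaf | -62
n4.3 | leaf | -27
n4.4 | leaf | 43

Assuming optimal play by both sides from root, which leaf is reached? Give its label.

n1 (MIN): min(39, 58) = 39
n2 (MIN): min(-47, -61, -57) = -61
n3 (MIN): min(-50, -24) = -50
n4 (MIN): min(-49, -62, -27, 43) = -62
root (MAX): max(39, -61, -50, -62) = 39
At root, MAX picks n1 (highest: 39).
At n1, MIN picks n1.1 (lowest: 39).
Terminal value 39.

n1.1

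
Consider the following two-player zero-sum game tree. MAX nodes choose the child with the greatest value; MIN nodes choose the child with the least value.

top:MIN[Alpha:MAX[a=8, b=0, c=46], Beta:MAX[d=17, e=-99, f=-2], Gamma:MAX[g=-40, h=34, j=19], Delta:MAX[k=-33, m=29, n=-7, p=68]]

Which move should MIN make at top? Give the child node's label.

Alpha (MAX): max(8, 0, 46) = 46
Beta (MAX): max(17, -99, -2) = 17
Gamma (MAX): max(-40, 34, 19) = 34
Delta (MAX): max(-33, 29, -7, 68) = 68
top (MIN): min(46, 17, 34, 68) = 17
MIN at top wants the lowest of {Alpha=46, Beta=17, Gamma=34, Delta=68}, so chooses Beta.

Beta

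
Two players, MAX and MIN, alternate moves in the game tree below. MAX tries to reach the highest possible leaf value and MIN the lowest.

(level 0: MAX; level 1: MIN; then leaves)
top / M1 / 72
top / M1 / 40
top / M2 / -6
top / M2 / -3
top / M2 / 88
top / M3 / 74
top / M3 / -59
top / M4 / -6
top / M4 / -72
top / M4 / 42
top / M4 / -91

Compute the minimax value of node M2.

-6

M2 (MIN): min(-6, -3, 88) = -6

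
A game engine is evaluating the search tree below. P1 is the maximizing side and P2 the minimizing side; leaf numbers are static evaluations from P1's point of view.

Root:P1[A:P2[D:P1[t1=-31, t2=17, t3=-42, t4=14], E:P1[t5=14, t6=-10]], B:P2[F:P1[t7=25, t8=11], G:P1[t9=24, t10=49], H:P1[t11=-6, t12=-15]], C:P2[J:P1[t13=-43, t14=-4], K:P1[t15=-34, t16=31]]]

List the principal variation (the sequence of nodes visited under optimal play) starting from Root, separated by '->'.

Root -> A -> E -> t5

D (P1): max(-31, 17, -42, 14) = 17
E (P1): max(14, -10) = 14
A (P2): min(17, 14) = 14
F (P1): max(25, 11) = 25
G (P1): max(24, 49) = 49
H (P1): max(-6, -15) = -6
B (P2): min(25, 49, -6) = -6
J (P1): max(-43, -4) = -4
K (P1): max(-34, 31) = 31
C (P2): min(-4, 31) = -4
Root (P1): max(14, -6, -4) = 14
At Root, P1 picks A (highest: 14).
At A, P2 picks E (lowest: 14).
At E, P1 picks t5 (highest: 14).
Terminal value 14.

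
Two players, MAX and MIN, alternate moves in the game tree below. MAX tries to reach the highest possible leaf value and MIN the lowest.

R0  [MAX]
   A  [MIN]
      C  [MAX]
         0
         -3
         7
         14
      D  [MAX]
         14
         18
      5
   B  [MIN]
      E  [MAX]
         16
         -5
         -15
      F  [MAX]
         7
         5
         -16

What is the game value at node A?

C (MAX): max(0, -3, 7, 14) = 14
D (MAX): max(14, 18) = 18
A (MIN): min(14, 18, 5) = 5

5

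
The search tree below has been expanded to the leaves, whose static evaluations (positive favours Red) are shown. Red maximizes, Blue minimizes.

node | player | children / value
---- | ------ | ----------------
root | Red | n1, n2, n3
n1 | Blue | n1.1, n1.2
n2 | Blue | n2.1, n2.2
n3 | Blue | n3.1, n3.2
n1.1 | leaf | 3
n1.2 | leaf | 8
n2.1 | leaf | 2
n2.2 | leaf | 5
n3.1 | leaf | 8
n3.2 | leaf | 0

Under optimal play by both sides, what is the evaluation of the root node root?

3

n1 (Blue): min(3, 8) = 3
n2 (Blue): min(2, 5) = 2
n3 (Blue): min(8, 0) = 0
root (Red): max(3, 2, 0) = 3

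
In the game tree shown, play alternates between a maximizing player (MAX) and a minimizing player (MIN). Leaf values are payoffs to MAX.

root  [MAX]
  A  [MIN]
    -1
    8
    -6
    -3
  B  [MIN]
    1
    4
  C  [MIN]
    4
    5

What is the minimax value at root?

A (MIN): min(-1, 8, -6, -3) = -6
B (MIN): min(1, 4) = 1
C (MIN): min(4, 5) = 4
root (MAX): max(-6, 1, 4) = 4

4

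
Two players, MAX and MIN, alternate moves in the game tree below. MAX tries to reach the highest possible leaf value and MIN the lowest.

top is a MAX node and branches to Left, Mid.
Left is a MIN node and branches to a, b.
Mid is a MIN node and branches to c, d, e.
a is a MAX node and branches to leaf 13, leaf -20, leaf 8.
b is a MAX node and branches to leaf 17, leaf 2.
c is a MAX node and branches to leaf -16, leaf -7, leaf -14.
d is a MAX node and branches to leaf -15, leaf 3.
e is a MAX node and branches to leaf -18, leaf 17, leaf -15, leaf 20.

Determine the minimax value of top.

13

a (MAX): max(13, -20, 8) = 13
b (MAX): max(17, 2) = 17
Left (MIN): min(13, 17) = 13
c (MAX): max(-16, -7, -14) = -7
d (MAX): max(-15, 3) = 3
e (MAX): max(-18, 17, -15, 20) = 20
Mid (MIN): min(-7, 3, 20) = -7
top (MAX): max(13, -7) = 13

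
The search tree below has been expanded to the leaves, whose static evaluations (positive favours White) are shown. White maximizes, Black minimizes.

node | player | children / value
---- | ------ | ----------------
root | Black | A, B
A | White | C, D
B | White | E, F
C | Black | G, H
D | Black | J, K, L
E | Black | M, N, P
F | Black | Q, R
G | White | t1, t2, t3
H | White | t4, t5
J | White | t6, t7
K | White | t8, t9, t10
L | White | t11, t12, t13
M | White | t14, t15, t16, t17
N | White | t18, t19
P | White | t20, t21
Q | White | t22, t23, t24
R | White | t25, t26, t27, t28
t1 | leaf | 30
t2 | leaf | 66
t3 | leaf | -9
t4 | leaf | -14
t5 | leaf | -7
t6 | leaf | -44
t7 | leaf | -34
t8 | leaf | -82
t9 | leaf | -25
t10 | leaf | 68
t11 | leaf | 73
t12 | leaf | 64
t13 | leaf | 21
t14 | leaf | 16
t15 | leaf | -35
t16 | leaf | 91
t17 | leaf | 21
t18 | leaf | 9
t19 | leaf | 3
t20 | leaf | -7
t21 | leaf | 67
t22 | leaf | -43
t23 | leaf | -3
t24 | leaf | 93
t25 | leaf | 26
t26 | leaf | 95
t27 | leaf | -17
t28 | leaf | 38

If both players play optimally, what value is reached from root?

G (White): max(30, 66, -9) = 66
H (White): max(-14, -7) = -7
C (Black): min(66, -7) = -7
J (White): max(-44, -34) = -34
K (White): max(-82, -25, 68) = 68
L (White): max(73, 64, 21) = 73
D (Black): min(-34, 68, 73) = -34
A (White): max(-7, -34) = -7
M (White): max(16, -35, 91, 21) = 91
N (White): max(9, 3) = 9
P (White): max(-7, 67) = 67
E (Black): min(91, 9, 67) = 9
Q (White): max(-43, -3, 93) = 93
R (White): max(26, 95, -17, 38) = 95
F (Black): min(93, 95) = 93
B (White): max(9, 93) = 93
root (Black): min(-7, 93) = -7

-7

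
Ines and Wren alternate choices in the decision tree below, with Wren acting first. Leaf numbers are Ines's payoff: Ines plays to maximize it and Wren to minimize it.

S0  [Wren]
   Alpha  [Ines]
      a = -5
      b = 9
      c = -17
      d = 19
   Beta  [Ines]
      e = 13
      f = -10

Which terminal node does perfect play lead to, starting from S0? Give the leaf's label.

Alpha (Ines): max(-5, 9, -17, 19) = 19
Beta (Ines): max(13, -10) = 13
S0 (Wren): min(19, 13) = 13
At S0, Wren picks Beta (lowest: 13).
At Beta, Ines picks e (highest: 13).
Terminal value 13.

e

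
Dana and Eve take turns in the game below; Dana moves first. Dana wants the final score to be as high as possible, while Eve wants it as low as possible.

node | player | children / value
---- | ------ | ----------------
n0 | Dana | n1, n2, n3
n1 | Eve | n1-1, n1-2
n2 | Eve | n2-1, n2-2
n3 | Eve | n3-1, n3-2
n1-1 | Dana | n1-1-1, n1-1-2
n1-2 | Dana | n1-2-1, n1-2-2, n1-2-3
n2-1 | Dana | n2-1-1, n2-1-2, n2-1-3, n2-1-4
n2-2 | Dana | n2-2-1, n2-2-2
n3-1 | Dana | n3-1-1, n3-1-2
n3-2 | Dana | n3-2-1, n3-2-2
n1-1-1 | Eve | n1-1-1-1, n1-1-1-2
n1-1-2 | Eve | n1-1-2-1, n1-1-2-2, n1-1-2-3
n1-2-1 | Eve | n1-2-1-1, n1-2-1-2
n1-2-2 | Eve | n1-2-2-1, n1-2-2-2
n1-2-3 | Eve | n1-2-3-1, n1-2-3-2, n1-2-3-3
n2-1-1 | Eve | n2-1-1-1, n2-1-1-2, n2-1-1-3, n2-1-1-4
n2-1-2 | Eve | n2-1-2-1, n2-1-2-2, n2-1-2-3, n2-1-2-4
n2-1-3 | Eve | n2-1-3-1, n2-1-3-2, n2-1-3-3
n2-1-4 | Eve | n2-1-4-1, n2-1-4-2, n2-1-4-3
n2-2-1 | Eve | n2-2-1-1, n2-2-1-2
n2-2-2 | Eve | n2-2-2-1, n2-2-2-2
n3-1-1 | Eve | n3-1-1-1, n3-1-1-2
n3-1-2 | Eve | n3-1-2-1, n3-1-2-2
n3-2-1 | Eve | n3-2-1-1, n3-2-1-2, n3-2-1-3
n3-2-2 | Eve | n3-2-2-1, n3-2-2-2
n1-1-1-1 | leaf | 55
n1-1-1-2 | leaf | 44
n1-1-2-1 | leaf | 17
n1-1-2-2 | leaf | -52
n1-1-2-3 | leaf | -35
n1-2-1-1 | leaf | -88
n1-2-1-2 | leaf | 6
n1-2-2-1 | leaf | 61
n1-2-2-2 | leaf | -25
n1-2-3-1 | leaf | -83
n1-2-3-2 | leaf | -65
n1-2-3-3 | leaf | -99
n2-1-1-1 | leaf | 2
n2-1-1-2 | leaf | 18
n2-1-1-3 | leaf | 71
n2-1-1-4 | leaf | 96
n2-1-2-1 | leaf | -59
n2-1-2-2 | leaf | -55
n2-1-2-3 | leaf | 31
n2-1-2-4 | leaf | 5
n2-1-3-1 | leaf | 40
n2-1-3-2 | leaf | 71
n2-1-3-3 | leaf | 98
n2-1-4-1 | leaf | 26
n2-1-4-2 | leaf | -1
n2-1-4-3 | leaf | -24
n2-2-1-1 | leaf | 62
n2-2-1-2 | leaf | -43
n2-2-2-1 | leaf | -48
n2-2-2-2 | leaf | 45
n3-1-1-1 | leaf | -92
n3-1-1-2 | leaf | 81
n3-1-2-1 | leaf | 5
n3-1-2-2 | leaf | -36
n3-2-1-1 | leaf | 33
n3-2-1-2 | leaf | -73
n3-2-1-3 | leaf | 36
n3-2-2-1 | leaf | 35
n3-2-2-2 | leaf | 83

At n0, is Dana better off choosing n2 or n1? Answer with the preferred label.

n2-1-1 (Eve): min(2, 18, 71, 96) = 2
n2-1-2 (Eve): min(-59, -55, 31, 5) = -59
n2-1-3 (Eve): min(40, 71, 98) = 40
n2-1-4 (Eve): min(26, -1, -24) = -24
n2-1 (Dana): max(2, -59, 40, -24) = 40
n2-2-1 (Eve): min(62, -43) = -43
n2-2-2 (Eve): min(-48, 45) = -48
n2-2 (Dana): max(-43, -48) = -43
n2 (Eve): min(40, -43) = -43
n1-1-1 (Eve): min(55, 44) = 44
n1-1-2 (Eve): min(17, -52, -35) = -52
n1-1 (Dana): max(44, -52) = 44
n1-2-1 (Eve): min(-88, 6) = -88
n1-2-2 (Eve): min(61, -25) = -25
n1-2-3 (Eve): min(-83, -65, -99) = -99
n1-2 (Dana): max(-88, -25, -99) = -25
n1 (Eve): min(44, -25) = -25
Dana prefers the higher value; n2=-43, n1=-25. n1 is better since -25 > -43.

n1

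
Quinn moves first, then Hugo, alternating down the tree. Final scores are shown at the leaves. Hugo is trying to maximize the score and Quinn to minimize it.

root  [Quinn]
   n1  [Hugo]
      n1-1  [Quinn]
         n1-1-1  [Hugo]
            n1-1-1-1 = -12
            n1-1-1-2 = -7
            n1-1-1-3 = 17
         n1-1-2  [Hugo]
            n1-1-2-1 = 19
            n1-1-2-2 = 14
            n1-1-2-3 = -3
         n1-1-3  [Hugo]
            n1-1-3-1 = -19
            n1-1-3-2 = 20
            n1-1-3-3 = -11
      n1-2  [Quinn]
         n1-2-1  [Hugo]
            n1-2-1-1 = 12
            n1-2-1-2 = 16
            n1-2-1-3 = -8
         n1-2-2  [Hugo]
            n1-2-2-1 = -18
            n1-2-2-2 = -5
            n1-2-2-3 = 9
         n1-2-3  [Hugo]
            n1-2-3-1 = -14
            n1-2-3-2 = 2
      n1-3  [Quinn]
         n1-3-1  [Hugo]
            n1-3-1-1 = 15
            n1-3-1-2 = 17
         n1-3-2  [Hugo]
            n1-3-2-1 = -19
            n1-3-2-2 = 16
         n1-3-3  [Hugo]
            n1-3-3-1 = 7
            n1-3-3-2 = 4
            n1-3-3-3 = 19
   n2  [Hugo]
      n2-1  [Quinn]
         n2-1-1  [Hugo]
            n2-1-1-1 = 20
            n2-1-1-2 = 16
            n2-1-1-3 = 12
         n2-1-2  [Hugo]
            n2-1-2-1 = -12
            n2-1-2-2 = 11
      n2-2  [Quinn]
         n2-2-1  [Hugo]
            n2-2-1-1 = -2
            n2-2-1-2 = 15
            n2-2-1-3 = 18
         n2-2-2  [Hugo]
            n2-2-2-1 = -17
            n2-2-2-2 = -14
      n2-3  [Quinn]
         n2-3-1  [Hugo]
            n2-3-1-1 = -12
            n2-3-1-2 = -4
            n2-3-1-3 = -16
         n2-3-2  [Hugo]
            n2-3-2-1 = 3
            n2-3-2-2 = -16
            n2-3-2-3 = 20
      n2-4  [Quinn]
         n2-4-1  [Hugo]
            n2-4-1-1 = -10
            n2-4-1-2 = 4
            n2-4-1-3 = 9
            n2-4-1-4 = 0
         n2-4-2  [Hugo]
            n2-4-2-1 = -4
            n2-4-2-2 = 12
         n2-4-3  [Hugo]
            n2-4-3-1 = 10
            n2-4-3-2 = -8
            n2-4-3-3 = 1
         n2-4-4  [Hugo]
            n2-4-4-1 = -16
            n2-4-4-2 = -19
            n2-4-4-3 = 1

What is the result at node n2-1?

n2-1-1 (Hugo): max(20, 16, 12) = 20
n2-1-2 (Hugo): max(-12, 11) = 11
n2-1 (Quinn): min(20, 11) = 11

11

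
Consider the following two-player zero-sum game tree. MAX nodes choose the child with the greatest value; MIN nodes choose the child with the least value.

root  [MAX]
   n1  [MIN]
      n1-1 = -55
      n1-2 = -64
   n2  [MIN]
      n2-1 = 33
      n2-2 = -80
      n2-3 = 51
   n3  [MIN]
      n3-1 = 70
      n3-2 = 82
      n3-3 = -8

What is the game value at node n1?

n1 (MIN): min(-55, -64) = -64

-64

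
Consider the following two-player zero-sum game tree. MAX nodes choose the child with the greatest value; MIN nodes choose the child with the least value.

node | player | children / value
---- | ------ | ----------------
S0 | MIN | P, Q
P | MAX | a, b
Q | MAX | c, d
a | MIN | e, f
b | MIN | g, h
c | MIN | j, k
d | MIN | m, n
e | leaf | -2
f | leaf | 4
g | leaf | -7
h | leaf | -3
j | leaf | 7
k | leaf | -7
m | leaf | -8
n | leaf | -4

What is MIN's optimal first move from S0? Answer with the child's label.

Q

a (MIN): min(-2, 4) = -2
b (MIN): min(-7, -3) = -7
P (MAX): max(-2, -7) = -2
c (MIN): min(7, -7) = -7
d (MIN): min(-8, -4) = -8
Q (MAX): max(-7, -8) = -7
S0 (MIN): min(-2, -7) = -7
MIN at S0 wants the lowest of {P=-2, Q=-7}, so chooses Q.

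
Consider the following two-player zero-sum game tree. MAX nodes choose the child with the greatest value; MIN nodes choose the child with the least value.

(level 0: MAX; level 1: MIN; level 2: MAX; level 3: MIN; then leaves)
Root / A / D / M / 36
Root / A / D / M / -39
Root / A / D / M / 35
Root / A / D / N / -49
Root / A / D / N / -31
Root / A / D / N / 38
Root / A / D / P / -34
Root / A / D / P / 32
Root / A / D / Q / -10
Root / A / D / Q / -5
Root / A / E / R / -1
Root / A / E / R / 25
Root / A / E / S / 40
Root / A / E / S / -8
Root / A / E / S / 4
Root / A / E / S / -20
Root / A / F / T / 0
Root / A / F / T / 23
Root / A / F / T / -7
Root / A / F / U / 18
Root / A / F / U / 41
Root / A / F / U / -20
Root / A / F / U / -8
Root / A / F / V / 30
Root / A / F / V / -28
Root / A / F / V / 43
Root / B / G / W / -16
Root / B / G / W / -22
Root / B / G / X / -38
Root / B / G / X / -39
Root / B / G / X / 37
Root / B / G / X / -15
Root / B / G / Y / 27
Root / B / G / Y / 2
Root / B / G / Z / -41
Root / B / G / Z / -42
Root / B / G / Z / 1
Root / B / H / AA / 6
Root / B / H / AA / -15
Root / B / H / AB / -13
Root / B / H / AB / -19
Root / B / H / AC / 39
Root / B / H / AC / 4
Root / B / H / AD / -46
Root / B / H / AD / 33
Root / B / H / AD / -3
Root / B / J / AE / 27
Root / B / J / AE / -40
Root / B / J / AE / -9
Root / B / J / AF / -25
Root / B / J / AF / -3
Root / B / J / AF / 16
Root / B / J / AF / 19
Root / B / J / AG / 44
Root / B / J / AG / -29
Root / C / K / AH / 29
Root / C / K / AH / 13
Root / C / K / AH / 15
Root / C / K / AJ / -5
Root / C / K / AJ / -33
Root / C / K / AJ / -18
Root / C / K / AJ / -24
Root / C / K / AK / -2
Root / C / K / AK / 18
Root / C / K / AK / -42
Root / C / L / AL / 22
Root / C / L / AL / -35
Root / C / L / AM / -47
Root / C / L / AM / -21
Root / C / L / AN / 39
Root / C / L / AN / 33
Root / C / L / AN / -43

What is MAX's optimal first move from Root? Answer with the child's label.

A

M (MIN): min(36, -39, 35) = -39
N (MIN): min(-49, -31, 38) = -49
P (MIN): min(-34, 32) = -34
Q (MIN): min(-10, -5) = -10
D (MAX): max(-39, -49, -34, -10) = -10
R (MIN): min(-1, 25) = -1
S (MIN): min(40, -8, 4, -20) = -20
E (MAX): max(-1, -20) = -1
T (MIN): min(0, 23, -7) = -7
U (MIN): min(18, 41, -20, -8) = -20
V (MIN): min(30, -28, 43) = -28
F (MAX): max(-7, -20, -28) = -7
A (MIN): min(-10, -1, -7) = -10
W (MIN): min(-16, -22) = -22
X (MIN): min(-38, -39, 37, -15) = -39
Y (MIN): min(27, 2) = 2
Z (MIN): min(-41, -42, 1) = -42
G (MAX): max(-22, -39, 2, -42) = 2
AA (MIN): min(6, -15) = -15
AB (MIN): min(-13, -19) = -19
AC (MIN): min(39, 4) = 4
AD (MIN): min(-46, 33, -3) = -46
H (MAX): max(-15, -19, 4, -46) = 4
AE (MIN): min(27, -40, -9) = -40
AF (MIN): min(-25, -3, 16, 19) = -25
AG (MIN): min(44, -29) = -29
J (MAX): max(-40, -25, -29) = -25
B (MIN): min(2, 4, -25) = -25
AH (MIN): min(29, 13, 15) = 13
AJ (MIN): min(-5, -33, -18, -24) = -33
AK (MIN): min(-2, 18, -42) = -42
K (MAX): max(13, -33, -42) = 13
AL (MIN): min(22, -35) = -35
AM (MIN): min(-47, -21) = -47
AN (MIN): min(39, 33, -43) = -43
L (MAX): max(-35, -47, -43) = -35
C (MIN): min(13, -35) = -35
Root (MAX): max(-10, -25, -35) = -10
MAX at Root wants the highest of {A=-10, B=-25, C=-35}, so chooses A.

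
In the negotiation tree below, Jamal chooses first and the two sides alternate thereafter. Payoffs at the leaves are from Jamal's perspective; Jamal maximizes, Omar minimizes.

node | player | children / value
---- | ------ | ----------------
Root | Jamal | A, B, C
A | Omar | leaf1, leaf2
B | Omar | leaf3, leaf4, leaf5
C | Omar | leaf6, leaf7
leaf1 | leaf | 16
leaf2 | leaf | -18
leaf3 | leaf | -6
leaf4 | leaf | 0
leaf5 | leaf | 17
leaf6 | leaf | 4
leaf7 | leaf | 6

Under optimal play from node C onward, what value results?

C (Omar): min(4, 6) = 4

4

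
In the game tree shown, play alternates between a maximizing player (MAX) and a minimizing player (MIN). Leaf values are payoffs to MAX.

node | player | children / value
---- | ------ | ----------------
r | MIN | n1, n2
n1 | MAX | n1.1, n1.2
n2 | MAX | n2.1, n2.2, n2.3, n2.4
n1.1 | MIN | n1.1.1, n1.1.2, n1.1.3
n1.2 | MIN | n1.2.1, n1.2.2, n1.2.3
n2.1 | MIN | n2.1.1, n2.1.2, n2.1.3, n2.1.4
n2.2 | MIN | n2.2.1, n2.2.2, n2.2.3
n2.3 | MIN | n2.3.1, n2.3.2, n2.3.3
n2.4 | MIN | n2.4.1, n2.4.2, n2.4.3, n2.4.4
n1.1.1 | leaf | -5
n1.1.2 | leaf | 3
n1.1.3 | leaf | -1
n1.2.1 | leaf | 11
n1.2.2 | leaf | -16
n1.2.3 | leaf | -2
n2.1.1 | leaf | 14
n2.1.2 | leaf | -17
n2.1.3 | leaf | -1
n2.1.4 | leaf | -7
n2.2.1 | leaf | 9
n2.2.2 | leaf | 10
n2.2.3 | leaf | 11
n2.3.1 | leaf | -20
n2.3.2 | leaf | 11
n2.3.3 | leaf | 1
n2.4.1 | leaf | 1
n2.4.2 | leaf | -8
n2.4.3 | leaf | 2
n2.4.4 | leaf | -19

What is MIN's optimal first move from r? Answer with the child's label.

n1

n1.1 (MIN): min(-5, 3, -1) = -5
n1.2 (MIN): min(11, -16, -2) = -16
n1 (MAX): max(-5, -16) = -5
n2.1 (MIN): min(14, -17, -1, -7) = -17
n2.2 (MIN): min(9, 10, 11) = 9
n2.3 (MIN): min(-20, 11, 1) = -20
n2.4 (MIN): min(1, -8, 2, -19) = -19
n2 (MAX): max(-17, 9, -20, -19) = 9
r (MIN): min(-5, 9) = -5
MIN at r wants the lowest of {n1=-5, n2=9}, so chooses n1.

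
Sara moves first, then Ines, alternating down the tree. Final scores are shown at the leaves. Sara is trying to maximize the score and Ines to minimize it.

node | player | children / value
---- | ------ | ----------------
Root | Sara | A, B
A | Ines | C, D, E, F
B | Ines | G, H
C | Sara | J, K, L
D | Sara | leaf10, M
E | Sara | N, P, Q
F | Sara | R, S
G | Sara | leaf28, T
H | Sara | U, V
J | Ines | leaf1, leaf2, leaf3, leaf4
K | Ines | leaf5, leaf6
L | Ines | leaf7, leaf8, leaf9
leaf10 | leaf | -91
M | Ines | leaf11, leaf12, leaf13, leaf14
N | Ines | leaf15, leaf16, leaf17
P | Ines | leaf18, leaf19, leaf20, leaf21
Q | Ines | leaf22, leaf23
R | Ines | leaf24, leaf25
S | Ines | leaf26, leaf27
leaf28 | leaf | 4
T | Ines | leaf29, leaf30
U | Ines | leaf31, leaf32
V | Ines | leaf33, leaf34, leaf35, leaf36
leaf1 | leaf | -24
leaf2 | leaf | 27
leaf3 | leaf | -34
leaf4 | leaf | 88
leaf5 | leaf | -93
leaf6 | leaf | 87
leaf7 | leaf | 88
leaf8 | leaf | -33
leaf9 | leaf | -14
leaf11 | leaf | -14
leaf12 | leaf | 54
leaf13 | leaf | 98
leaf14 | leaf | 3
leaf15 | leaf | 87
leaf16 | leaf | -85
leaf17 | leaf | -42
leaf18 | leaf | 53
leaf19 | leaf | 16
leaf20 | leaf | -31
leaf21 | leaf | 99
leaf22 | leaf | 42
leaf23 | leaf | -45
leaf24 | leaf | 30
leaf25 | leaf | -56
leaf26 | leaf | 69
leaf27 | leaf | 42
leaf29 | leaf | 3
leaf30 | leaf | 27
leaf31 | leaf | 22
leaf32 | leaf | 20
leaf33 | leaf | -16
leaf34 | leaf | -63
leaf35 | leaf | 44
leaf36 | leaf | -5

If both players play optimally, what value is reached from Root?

J (Ines): min(-24, 27, -34, 88) = -34
K (Ines): min(-93, 87) = -93
L (Ines): min(88, -33, -14) = -33
C (Sara): max(-34, -93, -33) = -33
M (Ines): min(-14, 54, 98, 3) = -14
D (Sara): max(-91, -14) = -14
N (Ines): min(87, -85, -42) = -85
P (Ines): min(53, 16, -31, 99) = -31
Q (Ines): min(42, -45) = -45
E (Sara): max(-85, -31, -45) = -31
R (Ines): min(30, -56) = -56
S (Ines): min(69, 42) = 42
F (Sara): max(-56, 42) = 42
A (Ines): min(-33, -14, -31, 42) = -33
T (Ines): min(3, 27) = 3
G (Sara): max(4, 3) = 4
U (Ines): min(22, 20) = 20
V (Ines): min(-16, -63, 44, -5) = -63
H (Sara): max(20, -63) = 20
B (Ines): min(4, 20) = 4
Root (Sara): max(-33, 4) = 4

4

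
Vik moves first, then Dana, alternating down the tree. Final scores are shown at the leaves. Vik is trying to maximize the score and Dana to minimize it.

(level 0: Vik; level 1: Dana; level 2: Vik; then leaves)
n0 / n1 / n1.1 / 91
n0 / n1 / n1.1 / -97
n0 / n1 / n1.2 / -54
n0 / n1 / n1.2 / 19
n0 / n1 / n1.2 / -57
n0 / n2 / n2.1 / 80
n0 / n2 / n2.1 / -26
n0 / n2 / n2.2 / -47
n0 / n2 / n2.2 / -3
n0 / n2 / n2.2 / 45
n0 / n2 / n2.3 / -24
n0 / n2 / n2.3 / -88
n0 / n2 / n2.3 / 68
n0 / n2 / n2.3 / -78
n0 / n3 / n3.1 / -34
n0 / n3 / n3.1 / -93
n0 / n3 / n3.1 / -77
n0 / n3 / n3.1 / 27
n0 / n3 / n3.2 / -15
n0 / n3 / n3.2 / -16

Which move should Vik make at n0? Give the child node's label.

n1.1 (Vik): max(91, -97) = 91
n1.2 (Vik): max(-54, 19, -57) = 19
n1 (Dana): min(91, 19) = 19
n2.1 (Vik): max(80, -26) = 80
n2.2 (Vik): max(-47, -3, 45) = 45
n2.3 (Vik): max(-24, -88, 68, -78) = 68
n2 (Dana): min(80, 45, 68) = 45
n3.1 (Vik): max(-34, -93, -77, 27) = 27
n3.2 (Vik): max(-15, -16) = -15
n3 (Dana): min(27, -15) = -15
n0 (Vik): max(19, 45, -15) = 45
Vik at n0 wants the highest of {n1=19, n2=45, n3=-15}, so chooses n2.

n2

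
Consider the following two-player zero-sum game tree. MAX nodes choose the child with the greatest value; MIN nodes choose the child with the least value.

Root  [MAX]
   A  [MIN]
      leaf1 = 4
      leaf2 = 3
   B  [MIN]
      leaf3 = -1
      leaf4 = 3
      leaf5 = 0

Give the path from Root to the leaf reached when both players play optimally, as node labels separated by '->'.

A (MIN): min(4, 3) = 3
B (MIN): min(-1, 3, 0) = -1
Root (MAX): max(3, -1) = 3
At Root, MAX picks A (highest: 3).
At A, MIN picks leaf2 (lowest: 3).
Terminal value 3.

Root -> A -> leaf2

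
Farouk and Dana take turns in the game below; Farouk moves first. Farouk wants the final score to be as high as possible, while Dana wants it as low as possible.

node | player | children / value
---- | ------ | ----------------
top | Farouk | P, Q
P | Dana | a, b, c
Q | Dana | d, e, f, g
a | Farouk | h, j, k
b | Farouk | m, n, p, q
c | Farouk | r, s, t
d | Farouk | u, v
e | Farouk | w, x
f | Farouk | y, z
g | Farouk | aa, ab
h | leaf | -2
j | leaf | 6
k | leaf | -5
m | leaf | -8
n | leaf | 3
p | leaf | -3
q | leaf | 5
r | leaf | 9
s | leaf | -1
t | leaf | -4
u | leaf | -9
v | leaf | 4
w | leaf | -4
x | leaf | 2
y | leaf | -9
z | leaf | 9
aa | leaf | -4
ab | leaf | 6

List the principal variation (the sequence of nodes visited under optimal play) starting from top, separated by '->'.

a (Farouk): max(-2, 6, -5) = 6
b (Farouk): max(-8, 3, -3, 5) = 5
c (Farouk): max(9, -1, -4) = 9
P (Dana): min(6, 5, 9) = 5
d (Farouk): max(-9, 4) = 4
e (Farouk): max(-4, 2) = 2
f (Farouk): max(-9, 9) = 9
g (Farouk): max(-4, 6) = 6
Q (Dana): min(4, 2, 9, 6) = 2
top (Farouk): max(5, 2) = 5
At top, Farouk picks P (highest: 5).
At P, Dana picks b (lowest: 5).
At b, Farouk picks q (highest: 5).
Terminal value 5.

top -> P -> b -> q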